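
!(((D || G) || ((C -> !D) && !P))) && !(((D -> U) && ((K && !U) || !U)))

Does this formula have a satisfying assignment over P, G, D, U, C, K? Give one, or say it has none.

P = True, G = False, D = False, U = True, C = False, K = True

  !(((D || G) || ((C -> !D) && !P))) = True
    (D || G) || ((C -> !D) && !P) = False
      D || G = False
      (C -> !D) && !P = False
        C -> !D = True
          !D = True
        !P = False
  !(((D -> U) && ((K && !U) || !U))) = True
    (D -> U) && ((K && !U) || !U) = False
      D -> U = True
      (K && !U) || !U = False
        K && !U = False
          !U = False
        !U = False
Both conjuncts True, so the formula holds.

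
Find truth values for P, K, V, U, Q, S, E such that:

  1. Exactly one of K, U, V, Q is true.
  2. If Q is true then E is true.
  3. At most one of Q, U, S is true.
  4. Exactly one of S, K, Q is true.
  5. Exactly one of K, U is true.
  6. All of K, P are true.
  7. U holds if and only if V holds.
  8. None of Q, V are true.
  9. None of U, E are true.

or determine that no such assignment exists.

P = True; K = True; V = False; U = False; Q = False; S = False; E = False

  (1) {K, U, V, Q}: 1 true — exactly one ✓
  (2) Q=F ⇒ E: vacuous ✓
  (3) {Q, U, S}: 0 true — at most one ✓
  (4) {S, K, Q}: 1 true — exactly one ✓
  (5) {K, U}: 1 true — exactly one ✓
  (6) {K, P}: all 2 true ✓
  (7) U=F, V=F — same ✓
  (8) {Q, V}: 0 true — none ✓
  (9) {U, E}: 0 true — none ✓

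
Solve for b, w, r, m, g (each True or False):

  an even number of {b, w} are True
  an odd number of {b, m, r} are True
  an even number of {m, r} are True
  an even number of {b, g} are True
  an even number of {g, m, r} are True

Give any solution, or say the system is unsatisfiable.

The formula is unsatisfiable.

Adding constraints 2, 4, 5 mod 2: every variable appears an even number of times on the left, so the left side is 0.
But the right sides sum to 1 (mod 2). 0 ≠ 1 — the system is inconsistent.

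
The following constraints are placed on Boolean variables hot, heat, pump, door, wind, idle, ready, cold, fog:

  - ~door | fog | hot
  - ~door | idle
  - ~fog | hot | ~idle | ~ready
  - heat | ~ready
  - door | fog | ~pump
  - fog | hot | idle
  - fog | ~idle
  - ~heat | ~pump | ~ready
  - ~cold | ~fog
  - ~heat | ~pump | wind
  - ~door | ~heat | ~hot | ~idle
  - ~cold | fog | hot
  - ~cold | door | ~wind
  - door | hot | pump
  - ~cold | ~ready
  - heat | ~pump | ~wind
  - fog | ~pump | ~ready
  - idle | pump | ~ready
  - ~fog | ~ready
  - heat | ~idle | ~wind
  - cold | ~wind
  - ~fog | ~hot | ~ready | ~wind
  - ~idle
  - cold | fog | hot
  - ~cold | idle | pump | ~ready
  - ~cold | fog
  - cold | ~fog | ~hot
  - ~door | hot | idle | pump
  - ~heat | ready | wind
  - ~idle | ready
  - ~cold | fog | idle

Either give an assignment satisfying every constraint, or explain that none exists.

hot=T, heat=F, pump=F, door=F, wind=F, idle=F, ready=F, cold=F, fog=F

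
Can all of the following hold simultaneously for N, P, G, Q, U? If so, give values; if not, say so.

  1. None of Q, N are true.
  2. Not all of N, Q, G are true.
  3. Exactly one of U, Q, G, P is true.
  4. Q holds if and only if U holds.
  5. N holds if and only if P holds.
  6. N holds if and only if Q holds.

N = False, P = False, G = True, Q = False, U = False

  (1) {Q, N}: 0 true — none ✓
  (2) {N, Q, G}: 1/3 true — not all ✓
  (3) {U, Q, G, P}: 1 true — exactly one ✓
  (4) Q=F, U=F — same ✓
  (5) N=F, P=F — same ✓
  (6) N=F, Q=F — same ✓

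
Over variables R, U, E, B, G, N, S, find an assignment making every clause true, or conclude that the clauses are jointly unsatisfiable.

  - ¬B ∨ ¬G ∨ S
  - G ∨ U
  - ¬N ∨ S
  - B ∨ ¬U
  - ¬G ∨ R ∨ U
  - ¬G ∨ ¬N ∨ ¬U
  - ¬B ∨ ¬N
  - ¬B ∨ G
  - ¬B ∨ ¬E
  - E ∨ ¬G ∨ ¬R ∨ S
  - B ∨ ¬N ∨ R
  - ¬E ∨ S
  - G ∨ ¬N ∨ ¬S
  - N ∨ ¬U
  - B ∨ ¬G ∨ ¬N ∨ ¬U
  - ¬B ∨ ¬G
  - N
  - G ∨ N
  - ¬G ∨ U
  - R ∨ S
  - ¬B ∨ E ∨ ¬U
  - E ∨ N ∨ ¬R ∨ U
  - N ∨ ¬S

Case U = True:
  (B ∨ ¬U) forces B = True.
  (¬B ∨ ¬N) forces N = False.
  Clause (N ∨ ¬U) is falsified — contradiction.
Case U = False:
  (G ∨ U) forces G = True.
  Clause (¬G ∨ U) is falsified — contradiction.
Both cases fail, so the formula is unsatisfiable.

No satisfying assignment exists.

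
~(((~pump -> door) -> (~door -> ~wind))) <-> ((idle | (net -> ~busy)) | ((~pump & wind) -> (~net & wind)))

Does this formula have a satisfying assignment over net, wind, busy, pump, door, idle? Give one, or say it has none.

net: False; wind: True; busy: True; pump: True; door: False; idle: False

  ~(((~pump -> door) -> (~door -> ~wind))) <-> ((idle | (net -> ~busy)) | ((~pump & wind) -> (~net & wind))) = True
    ~(((~pump -> door) -> (~door -> ~wind))) = True
      (~pump -> door) -> (~door -> ~wind) = False
        ~pump -> door = True
          ~pump = False
        ~door -> ~wind = False
          ~door = True
          ~wind = False
    (idle | (net -> ~busy)) | ((~pump & wind) -> (~net & wind)) = True
      idle | (net -> ~busy) = True
        net -> ~busy = True
          ~busy = False
      (~pump & wind) -> (~net & wind) = True
        ~pump & wind = False
          ~pump = False
        ~net & wind = True
          ~net = True
The formula evaluates to True.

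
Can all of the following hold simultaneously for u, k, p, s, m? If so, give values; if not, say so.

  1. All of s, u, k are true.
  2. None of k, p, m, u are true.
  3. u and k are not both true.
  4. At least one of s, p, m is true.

The formula is unsatisfiable.

Case u = True:
  Constraint (2) is violated (u=T) — contradiction.
Case u = False:
  Constraint (1) is violated (u=F) — contradiction.
Both cases fail — unsatisfiable.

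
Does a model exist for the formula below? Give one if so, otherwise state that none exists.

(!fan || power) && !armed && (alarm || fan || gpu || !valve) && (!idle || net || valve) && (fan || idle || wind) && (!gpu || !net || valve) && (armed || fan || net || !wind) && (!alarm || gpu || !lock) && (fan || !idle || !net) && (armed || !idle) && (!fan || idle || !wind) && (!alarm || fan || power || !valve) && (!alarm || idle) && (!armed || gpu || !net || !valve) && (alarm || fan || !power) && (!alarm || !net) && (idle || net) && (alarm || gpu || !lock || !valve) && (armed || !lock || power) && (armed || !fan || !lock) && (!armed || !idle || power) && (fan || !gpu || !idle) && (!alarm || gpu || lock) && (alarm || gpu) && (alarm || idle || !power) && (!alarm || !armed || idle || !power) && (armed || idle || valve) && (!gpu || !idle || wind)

idle = False, alarm = False, lock = False, gpu = True, armed = False, valve = True, net = True, power = False, wind = True, fan = False

Unit clause (!armed) forces armed = False.
In (armed || !idle) only !idle is left, so idle = False.
In (!alarm || idle) only !alarm is left, so alarm = False.
In (idle || net) only net is left, so net = True.
In (alarm || gpu) only gpu is left, so gpu = True.
In (alarm || idle || !power) only !power is left, so power = False.
In (armed || idle || valve) only valve is left, so valve = True.
In (!fan || power) only !fan is left, so fan = False.
In (fan || idle || wind) only wind is left, so wind = True.
In (armed || !lock || power) only !lock is left, so lock = False.
All clauses satisfied.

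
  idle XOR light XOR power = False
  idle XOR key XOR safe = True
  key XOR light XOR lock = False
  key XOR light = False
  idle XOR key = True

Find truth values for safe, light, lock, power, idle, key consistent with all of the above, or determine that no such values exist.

safe = False, light = False, lock = False, power = True, idle = True, key = False

idle XOR light XOR power = T XOR F XOR T = False ✓
idle XOR key XOR safe = T XOR F XOR F = True ✓
key XOR light XOR lock = F XOR F XOR F = False ✓
key XOR light = F XOR F = False ✓
idle XOR key = T XOR F = True ✓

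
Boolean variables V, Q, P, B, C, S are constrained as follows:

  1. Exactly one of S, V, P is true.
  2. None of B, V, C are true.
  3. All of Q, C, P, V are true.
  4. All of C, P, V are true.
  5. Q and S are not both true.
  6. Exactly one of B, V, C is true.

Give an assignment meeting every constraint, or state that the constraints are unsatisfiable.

The formula is unsatisfiable.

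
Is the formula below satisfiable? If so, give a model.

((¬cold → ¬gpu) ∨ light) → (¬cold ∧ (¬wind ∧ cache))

wind=F, cache=T, cold=F, light=F, gpu=T

  ((¬cold → ¬gpu) ∨ light) → (¬cold ∧ (¬wind ∧ cache)) = True
    (¬cold → ¬gpu) ∨ light = False
      ¬cold → ¬gpu = False
        ¬cold = True
        ¬gpu = False
    ¬cold ∧ (¬wind ∧ cache) = True
      ¬cold = True
      ¬wind ∧ cache = True
        ¬wind = True
The formula evaluates to True.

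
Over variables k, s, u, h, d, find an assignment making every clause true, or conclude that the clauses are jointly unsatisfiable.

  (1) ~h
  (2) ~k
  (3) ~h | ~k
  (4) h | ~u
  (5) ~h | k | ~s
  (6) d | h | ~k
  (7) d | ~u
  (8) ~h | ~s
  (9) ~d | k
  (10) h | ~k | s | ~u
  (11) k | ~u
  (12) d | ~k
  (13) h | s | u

k: False, s: True, u: False, h: False, d: False

Unit clause (~h) forces h = False.
Unit clause (~k) forces k = False.
In (h | ~u) only ~u is left, so u = False.
In (~d | k) only ~d is left, so d = False.
In (h | s | u) only s is left, so s = True.
All clauses satisfied.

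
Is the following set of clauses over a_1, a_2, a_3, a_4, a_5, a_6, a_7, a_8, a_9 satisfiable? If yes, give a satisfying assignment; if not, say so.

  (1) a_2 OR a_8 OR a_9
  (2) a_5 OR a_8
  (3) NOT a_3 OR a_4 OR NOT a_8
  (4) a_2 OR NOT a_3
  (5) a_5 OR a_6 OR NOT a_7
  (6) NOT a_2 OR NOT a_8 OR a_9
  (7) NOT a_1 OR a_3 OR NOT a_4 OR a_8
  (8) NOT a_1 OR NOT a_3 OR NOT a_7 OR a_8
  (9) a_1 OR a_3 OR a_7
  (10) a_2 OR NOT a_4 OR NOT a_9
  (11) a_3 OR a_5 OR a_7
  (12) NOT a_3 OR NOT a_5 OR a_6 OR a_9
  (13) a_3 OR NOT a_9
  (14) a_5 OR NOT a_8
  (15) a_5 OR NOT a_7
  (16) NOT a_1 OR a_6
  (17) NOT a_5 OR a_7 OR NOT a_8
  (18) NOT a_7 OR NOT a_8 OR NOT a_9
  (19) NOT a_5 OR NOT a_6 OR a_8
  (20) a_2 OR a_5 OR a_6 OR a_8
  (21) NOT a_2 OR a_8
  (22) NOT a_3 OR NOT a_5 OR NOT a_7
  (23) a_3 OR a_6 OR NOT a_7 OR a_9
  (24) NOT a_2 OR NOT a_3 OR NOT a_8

Set a_1 = False.
Try a_2 = True:
  (NOT a_2 OR a_8) forces a_8 = True.
  (NOT a_2 OR NOT a_8 OR a_9) forces a_9 = True.
  (a_3 OR NOT a_9) forces a_3 = True.
  clause (NOT a_2 OR NOT a_3 OR NOT a_8) is falsified — backtrack.
So a_2 = False.
  then (a_2 OR NOT a_3) forces a_3 = False.
  then (a_1 OR a_3 OR a_7) forces a_7 = True.
  then (a_3 OR NOT a_9) forces a_9 = False.
  then (a_5 OR NOT a_7) forces a_5 = True.
  then (a_3 OR a_6 OR NOT a_7 OR a_9) forces a_6 = True.
  then (a_2 OR a_8 OR a_9) forces a_8 = True.
Set a_4 = True.
All clauses satisfied.

a_1=F, a_2=F, a_3=F, a_4=T, a_5=T, a_6=T, a_7=T, a_8=T, a_9=F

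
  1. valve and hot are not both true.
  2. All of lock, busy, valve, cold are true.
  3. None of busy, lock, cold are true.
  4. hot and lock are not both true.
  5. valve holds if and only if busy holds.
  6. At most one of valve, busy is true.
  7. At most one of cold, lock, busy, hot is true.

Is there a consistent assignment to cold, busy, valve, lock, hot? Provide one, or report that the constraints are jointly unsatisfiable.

No satisfying assignment exists.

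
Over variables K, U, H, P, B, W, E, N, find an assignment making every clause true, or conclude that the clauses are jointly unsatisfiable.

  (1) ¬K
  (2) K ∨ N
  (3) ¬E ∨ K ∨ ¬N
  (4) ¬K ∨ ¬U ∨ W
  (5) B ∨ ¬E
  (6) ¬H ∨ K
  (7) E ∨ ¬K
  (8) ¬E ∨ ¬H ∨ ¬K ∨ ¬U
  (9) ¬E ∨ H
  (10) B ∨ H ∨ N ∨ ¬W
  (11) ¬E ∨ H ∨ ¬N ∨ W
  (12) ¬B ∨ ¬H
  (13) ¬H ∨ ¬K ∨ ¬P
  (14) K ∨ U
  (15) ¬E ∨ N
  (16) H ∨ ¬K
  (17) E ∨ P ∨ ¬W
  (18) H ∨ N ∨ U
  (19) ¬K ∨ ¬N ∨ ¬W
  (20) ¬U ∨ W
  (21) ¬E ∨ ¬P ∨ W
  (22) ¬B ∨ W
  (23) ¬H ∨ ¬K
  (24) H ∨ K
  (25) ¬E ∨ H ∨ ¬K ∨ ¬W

Case H = True:
  (¬K) forces K = False.
  Clause (¬H ∨ K) is falsified — contradiction.
Case H = False:
  (¬K) forces K = False.
  Clause (H ∨ K) is falsified — contradiction.
Both cases fail, so the formula is unsatisfiable.

UNSATISFIABLE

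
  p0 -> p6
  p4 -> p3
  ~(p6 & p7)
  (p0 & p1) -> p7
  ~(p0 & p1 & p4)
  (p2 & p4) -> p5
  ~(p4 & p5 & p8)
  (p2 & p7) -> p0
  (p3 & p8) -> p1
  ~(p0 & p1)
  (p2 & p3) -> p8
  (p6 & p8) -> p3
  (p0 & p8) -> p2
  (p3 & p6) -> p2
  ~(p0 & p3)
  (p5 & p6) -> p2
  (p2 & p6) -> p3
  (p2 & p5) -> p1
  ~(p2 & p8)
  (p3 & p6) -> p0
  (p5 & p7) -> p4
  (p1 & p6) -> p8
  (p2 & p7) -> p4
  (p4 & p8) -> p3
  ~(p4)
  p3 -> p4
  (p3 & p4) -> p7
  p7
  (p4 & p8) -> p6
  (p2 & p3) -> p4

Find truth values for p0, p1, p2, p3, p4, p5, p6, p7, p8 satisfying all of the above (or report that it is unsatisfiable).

p0 = False, p1 = False, p2 = False, p3 = False, p4 = False, p5 = False, p6 = False, p7 = True, p8 = False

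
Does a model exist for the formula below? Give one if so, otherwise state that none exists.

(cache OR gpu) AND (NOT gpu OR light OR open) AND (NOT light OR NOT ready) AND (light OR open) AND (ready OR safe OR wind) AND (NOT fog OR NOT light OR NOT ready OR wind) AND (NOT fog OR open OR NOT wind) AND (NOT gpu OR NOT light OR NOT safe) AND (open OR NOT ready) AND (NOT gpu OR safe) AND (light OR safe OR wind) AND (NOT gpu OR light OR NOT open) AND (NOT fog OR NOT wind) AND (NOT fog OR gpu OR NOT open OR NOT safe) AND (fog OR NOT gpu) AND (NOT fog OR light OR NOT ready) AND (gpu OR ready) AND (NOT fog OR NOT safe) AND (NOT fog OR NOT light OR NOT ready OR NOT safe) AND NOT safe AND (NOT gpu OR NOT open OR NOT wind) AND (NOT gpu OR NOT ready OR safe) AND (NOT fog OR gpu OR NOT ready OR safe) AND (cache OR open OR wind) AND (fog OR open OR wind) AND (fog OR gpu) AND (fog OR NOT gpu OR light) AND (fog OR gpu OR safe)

Case fog = True:
  (NOT fog OR NOT wind) forces wind = False.
  (NOT fog OR NOT safe) forces safe = False.
  (ready OR safe OR wind) forces ready = True.
  (NOT light OR NOT ready) forces light = False.
  Clause (light OR safe OR wind) is falsified — contradiction.
Case fog = False:
  (fog OR NOT gpu) forces gpu = False.
  Clause (fog OR gpu) is falsified — contradiction.
Both cases fail, so the formula is unsatisfiable.

UNSATISFIABLE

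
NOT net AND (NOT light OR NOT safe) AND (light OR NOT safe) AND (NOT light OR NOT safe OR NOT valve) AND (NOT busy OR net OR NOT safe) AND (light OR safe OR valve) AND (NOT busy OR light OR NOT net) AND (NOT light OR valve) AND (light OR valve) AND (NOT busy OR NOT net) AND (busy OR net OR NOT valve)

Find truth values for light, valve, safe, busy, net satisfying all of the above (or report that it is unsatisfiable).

light=F, valve=T, safe=F, busy=T, net=F

Unit clause (NOT net) forces net = False.
Set light = False.
  then (light OR NOT safe) forces safe = False.
  then (light OR safe OR valve) forces valve = True.
  then (busy OR net OR NOT valve) forces busy = True.
All clauses satisfied.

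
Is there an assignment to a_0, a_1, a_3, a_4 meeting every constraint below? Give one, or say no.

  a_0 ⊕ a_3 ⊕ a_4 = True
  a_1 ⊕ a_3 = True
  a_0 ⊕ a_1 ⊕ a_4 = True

Unsatisfiable

Adding constraints 1, 2, 3 mod 2: every variable appears an even number of times on the left, so the left side is 0.
But the right sides sum to 1 (mod 2). 0 ≠ 1 — the system is inconsistent.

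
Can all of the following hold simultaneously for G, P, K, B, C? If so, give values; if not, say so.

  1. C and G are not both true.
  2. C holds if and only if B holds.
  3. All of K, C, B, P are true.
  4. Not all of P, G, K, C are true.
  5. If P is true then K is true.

G = False; P = True; K = True; B = True; C = True

  (1) C=T, G=F — not both ✓
  (2) C=T, B=T — same ✓
  (3) {K, C, B, P}: all 4 true ✓
  (4) {P, G, K, C}: 3/4 true — not all ✓
  (5) P=T ⇒ K: T ✓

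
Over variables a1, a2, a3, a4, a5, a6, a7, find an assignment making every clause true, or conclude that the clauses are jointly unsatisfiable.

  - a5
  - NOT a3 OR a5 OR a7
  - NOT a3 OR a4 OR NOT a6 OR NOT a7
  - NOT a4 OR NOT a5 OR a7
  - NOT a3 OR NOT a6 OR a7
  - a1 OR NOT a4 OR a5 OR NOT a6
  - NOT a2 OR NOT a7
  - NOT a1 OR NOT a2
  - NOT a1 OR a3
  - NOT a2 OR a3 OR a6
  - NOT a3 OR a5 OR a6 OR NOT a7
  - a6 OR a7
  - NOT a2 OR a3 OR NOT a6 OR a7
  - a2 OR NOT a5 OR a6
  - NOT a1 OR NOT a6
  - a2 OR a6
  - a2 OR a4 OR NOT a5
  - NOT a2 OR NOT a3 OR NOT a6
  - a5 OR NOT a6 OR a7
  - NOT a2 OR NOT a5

a1: False; a2: False; a3: True; a4: True; a5: True; a6: True; a7: True

Unit clause (a5) forces a5 = True.
In (NOT a2 OR NOT a5) only NOT a2 is left, so a2 = False.
In (a2 OR NOT a5 OR a6) only a6 is left, so a6 = True.
In (NOT a1 OR NOT a6) only NOT a1 is left, so a1 = False.
In (a2 OR a4 OR NOT a5) only a4 is left, so a4 = True.
In (NOT a4 OR NOT a5 OR a7) only a7 is left, so a7 = True.
Set a3 = True.
All clauses satisfied.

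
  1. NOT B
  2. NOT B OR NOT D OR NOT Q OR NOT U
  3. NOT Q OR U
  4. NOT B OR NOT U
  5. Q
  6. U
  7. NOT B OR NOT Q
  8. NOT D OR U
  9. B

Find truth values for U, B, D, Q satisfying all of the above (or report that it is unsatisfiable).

Unsatisfiable

Case B = True:
  Clause (NOT B) is falsified — contradiction.
Case B = False:
  Clause (B) is falsified — contradiction.
Both cases fail, so the formula is unsatisfiable.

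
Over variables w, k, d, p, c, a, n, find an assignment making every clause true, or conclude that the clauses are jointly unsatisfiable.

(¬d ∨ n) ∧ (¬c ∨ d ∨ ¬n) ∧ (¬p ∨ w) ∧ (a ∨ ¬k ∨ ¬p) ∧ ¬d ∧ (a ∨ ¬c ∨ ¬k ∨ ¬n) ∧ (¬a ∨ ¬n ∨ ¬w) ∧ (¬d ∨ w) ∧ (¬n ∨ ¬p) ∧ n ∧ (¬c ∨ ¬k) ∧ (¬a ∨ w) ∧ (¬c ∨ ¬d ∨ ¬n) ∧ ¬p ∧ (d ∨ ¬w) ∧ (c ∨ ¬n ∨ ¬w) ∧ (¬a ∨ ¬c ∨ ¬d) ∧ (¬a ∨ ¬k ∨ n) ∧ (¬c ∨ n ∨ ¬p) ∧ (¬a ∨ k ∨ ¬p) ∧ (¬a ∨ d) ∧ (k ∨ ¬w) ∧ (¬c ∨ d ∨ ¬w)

w = False; k = True; d = False; p = False; c = False; a = False; n = True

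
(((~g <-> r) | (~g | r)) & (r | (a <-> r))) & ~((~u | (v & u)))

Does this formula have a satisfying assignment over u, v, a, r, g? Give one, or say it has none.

u=T; v=F; a=F; r=T; g=T

  ((~g <-> r) | (~g | r)) & (r | (a <-> r)) = True
    (~g <-> r) | (~g | r) = True
      ~g <-> r = False
        ~g = False
      ~g | r = True
        ~g = False
    r | (a <-> r) = True
      a <-> r = False
  ~((~u | (v & u))) = True
    ~u | (v & u) = False
      ~u = False
      v & u = False
Both conjuncts True, so the formula holds.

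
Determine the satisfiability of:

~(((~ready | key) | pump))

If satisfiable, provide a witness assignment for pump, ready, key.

pump = False; ready = True; key = False

  ~(((~ready | key) | pump)) = True
    (~ready | key) | pump = False
      ~ready | key = False
        ~ready = False
The formula evaluates to True.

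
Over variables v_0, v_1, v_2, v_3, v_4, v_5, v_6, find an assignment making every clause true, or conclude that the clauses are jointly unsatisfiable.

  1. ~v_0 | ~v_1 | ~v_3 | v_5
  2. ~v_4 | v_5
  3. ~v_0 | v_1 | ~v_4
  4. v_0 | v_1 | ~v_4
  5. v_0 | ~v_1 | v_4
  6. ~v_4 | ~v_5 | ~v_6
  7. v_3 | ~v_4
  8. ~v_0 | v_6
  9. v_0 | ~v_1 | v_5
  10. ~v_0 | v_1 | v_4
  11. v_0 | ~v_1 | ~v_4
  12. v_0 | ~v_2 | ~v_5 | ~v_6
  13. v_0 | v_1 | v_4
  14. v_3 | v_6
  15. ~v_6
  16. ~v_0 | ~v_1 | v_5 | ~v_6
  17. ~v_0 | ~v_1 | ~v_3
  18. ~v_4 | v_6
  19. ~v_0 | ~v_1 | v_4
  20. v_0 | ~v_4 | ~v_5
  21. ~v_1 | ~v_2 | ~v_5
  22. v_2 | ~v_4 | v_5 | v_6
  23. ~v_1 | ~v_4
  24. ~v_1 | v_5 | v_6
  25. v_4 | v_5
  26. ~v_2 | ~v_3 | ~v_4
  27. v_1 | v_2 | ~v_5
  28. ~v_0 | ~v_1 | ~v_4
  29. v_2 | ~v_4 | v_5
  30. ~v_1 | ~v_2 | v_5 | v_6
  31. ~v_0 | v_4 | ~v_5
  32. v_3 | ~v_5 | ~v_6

UNSATISFIABLE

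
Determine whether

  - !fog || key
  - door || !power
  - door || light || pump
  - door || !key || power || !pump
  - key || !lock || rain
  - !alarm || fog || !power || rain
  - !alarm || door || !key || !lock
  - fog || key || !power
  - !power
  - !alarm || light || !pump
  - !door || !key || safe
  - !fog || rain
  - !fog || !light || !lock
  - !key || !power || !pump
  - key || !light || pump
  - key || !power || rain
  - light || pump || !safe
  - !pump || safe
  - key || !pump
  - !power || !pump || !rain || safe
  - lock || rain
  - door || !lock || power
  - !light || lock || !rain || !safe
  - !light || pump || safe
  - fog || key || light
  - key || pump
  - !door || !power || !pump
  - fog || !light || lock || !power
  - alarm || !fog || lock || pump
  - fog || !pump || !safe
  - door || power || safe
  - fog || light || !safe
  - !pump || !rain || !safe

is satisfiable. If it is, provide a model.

Unit clause (!power) forces power = False.
Set lock = True.
  then (door || !lock || power) forces door = True.
Try key = False:
  (!fog || key) forces fog = False.
  (key || !lock || rain) forces rain = True.
  (key || !pump) forces pump = False.
  clause (key || pump) is falsified — backtrack.
So key = True.
  then (!door || !key || safe) forces safe = True.
Try light = False:
  (light || pump || !safe) forces pump = True.
  (!alarm || light || !pump) forces alarm = False.
  (fog || !pump || !safe) forces fog = True.
  (!fog || rain) forces rain = True.
  clause (!pump || !rain || !safe) is falsified — backtrack.
So light = True.
  then (!fog || !light || !lock) forces fog = False.
  then (fog || !pump || !safe) forces pump = False.
Set alarm = False.
Set rain = True.
All clauses satisfied.

lock: True, key: True, light: True, pump: False, safe: True, alarm: False, fog: False, rain: True, power: False, door: True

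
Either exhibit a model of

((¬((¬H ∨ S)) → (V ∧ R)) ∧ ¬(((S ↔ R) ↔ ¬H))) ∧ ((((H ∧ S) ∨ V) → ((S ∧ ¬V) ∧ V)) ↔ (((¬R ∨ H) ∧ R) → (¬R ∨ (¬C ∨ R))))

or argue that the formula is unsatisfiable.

R = False, C = False, S = True, H = False, V = False

  (¬((¬H ∨ S)) → (V ∧ R)) ∧ ¬(((S ↔ R) ↔ ¬H)) = True
    ¬((¬H ∨ S)) → (V ∧ R) = True
      ¬((¬H ∨ S)) = False
        ¬H ∨ S = True
          ¬H = True
      V ∧ R = False
    ¬(((S ↔ R) ↔ ¬H)) = True
      (S ↔ R) ↔ ¬H = False
        S ↔ R = False
        ¬H = True
  (((H ∧ S) ∨ V) → ((S ∧ ¬V) ∧ V)) ↔ (((¬R ∨ H) ∧ R) → (¬R ∨ (¬C ∨ R))) = True
    ((H ∧ S) ∨ V) → ((S ∧ ¬V) ∧ V) = True
      (H ∧ S) ∨ V = False
        H ∧ S = False
      (S ∧ ¬V) ∧ V = False
        S ∧ ¬V = True
          ¬V = True
    ((¬R ∨ H) ∧ R) → (¬R ∨ (¬C ∨ R)) = True
      (¬R ∨ H) ∧ R = False
        ¬R ∨ H = True
          ¬R = True
      ¬R ∨ (¬C ∨ R) = True
        ¬R = True
        ¬C ∨ R = True
          ¬C = True
Both conjuncts True, so the formula holds.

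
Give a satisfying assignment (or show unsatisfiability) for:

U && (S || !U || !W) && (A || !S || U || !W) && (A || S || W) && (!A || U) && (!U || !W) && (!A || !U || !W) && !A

S = True, A = False, W = False, U = True

Unit clause (U) forces U = True.
In (!U || !W) only !W is left, so W = False.
Unit clause (!A) forces A = False.
In (A || S || W) only S is left, so S = True.
Check each clause:
  (U): U holds.
  (S || !U || !W): S holds.
  (A || !S || U || !W): U holds.
  (A || S || W): S holds.
  (!A || U): !A holds.
  (!U || !W): !W holds.
  (!A || !U || !W): !A holds.
  (!A): !A holds.
All clauses satisfied.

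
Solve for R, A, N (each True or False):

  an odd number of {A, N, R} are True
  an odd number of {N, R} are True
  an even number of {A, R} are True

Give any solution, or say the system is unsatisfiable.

R = False, A = False, N = True

{A, N, R}: 1 true → odd ✓
{N, R}: 1 true → odd ✓
{A, R}: 0 true → even ✓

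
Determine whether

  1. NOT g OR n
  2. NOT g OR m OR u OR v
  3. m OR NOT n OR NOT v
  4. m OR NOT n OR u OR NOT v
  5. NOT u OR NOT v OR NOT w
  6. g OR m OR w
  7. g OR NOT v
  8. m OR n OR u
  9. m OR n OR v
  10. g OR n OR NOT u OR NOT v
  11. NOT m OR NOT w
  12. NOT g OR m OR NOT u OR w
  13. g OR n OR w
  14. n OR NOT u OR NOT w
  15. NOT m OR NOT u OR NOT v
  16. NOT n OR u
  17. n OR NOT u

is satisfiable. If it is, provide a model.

Set g = True.
  then (NOT g OR n) forces n = True.
  then (NOT n OR u) forces u = True.
Set v = False.
Set m = True.
  then (NOT m OR NOT w) forces w = False.
All clauses satisfied.

g=T, u=T, v=F, m=T, n=T, w=F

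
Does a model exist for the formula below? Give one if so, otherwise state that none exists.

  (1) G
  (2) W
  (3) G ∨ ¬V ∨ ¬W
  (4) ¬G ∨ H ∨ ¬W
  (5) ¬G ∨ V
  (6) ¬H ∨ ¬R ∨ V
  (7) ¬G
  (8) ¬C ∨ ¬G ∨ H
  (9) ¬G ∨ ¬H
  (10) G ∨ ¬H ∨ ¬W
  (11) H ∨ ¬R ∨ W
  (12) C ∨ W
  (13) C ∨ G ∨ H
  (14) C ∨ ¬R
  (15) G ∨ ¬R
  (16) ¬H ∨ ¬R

Case G = True:
  Clause (¬G) is falsified — contradiction.
Case G = False:
  Clause (G) is falsified — contradiction.
Both cases fail, so the formula is unsatisfiable.

Unsatisfiable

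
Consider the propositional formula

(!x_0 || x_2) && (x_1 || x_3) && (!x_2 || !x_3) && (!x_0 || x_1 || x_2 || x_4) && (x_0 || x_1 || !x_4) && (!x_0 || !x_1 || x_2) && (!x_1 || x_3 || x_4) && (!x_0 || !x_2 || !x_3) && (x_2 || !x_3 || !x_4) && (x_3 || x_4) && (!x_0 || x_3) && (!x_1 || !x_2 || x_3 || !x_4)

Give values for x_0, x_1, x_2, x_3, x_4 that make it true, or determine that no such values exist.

x_0=F; x_1=F; x_2=F; x_3=T; x_4=F

Try x_0 = True:
  (!x_0 || x_2) forces x_2 = True.
  (!x_2 || !x_3) forces x_3 = False.
  clause (!x_0 || x_3) is falsified — backtrack.
So x_0 = False.
Set x_1 = False.
  then (x_1 || x_3) forces x_3 = True.
  then (!x_2 || !x_3) forces x_2 = False.
  then (x_0 || x_1 || !x_4) forces x_4 = False.
All clauses satisfied.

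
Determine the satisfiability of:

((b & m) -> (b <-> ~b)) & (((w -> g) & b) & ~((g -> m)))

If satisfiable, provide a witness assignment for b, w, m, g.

b=T, w=F, m=F, g=T

  (b & m) -> (b <-> ~b) = True
    b & m = False
    b <-> ~b = False
      ~b = False
  ((w -> g) & b) & ~((g -> m)) = True
    (w -> g) & b = True
      w -> g = True
    ~((g -> m)) = True
      g -> m = False
Both conjuncts True, so the formula holds.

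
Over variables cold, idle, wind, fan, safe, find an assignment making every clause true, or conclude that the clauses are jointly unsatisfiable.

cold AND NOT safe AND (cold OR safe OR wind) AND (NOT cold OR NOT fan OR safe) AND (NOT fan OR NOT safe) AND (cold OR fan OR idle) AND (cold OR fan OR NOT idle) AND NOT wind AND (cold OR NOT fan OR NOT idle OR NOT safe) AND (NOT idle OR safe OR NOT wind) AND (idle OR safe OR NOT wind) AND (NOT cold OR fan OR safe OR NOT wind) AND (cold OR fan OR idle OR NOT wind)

Unit clause (cold) forces cold = True.
Unit clause (NOT safe) forces safe = False.
In (NOT cold OR NOT fan OR safe) only NOT fan is left, so fan = False.
Unit clause (NOT wind) forces wind = False.
Set idle = True.
All clauses satisfied.

cold = True; idle = True; wind = False; fan = False; safe = False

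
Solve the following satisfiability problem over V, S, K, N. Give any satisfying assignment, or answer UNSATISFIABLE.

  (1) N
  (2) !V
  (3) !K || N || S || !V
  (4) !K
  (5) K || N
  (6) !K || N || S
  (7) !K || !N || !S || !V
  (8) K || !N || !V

Unit clause (N) forces N = True.
Unit clause (!V) forces V = False.
Unit clause (!K) forces K = False.
Set S = False.
Check each clause:
  (N): N holds.
  (!V): !V holds.
  (!K || N || S || !V): !K holds.
  (!K): !K holds.
  (K || N): N holds.
  (!K || N || S): !K holds.
  (!K || !N || !S || !V): !K holds.
  (K || !N || !V): !V holds.
All clauses satisfied.

V = False; S = False; K = False; N = True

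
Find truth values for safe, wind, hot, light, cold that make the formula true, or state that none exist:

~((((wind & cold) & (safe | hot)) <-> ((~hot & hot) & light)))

safe = True, wind = True, hot = True, light = False, cold = True

  ~((((wind & cold) & (safe | hot)) <-> ((~hot & hot) & light))) = True
    ((wind & cold) & (safe | hot)) <-> ((~hot & hot) & light) = False
      (wind & cold) & (safe | hot) = True
        wind & cold = True
        safe | hot = True
      (~hot & hot) & light = False
        ~hot & hot = False
          ~hot = False
The formula evaluates to True.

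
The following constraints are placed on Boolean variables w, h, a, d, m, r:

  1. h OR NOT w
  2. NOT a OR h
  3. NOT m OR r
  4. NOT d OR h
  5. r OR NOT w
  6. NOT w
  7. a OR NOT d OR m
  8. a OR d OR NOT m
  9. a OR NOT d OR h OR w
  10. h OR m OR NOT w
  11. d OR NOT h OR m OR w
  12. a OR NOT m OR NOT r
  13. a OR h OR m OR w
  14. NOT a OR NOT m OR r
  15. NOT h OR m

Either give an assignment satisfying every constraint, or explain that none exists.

w = False; h = True; a = True; d = False; m = True; r = True

Unit clause (NOT w) forces w = False.
Try h = False:
  (NOT a OR h) forces a = False.
  (NOT d OR h) forces d = False.
  (a OR d OR NOT m) forces m = False.
  clause (a OR h OR m OR w) is falsified — backtrack.
So h = True.
  then (NOT h OR m) forces m = True.
  then (NOT m OR r) forces r = True.
  then (a OR NOT m OR NOT r) forces a = True.
Set d = False.
All clauses satisfied.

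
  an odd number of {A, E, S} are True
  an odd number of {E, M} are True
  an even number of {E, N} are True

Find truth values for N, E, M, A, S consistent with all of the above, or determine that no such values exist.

N = True, E = True, M = False, A = False, S = False

{A, E, S}: 1 true → odd ✓
{E, M}: 1 true → odd ✓
{E, N}: 2 true → even ✓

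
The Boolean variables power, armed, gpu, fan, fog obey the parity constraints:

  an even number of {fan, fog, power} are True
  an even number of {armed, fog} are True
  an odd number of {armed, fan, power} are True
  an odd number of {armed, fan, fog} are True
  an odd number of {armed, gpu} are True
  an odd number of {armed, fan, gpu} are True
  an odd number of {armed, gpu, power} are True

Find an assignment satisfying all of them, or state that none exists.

Adding constraints 1, 2, 3 mod 2: every variable appears an even number of times on the left, so the left side is 0.
But the right sides sum to 1 (mod 2). 0 ≠ 1 — the system is inconsistent.

Unsatisfiable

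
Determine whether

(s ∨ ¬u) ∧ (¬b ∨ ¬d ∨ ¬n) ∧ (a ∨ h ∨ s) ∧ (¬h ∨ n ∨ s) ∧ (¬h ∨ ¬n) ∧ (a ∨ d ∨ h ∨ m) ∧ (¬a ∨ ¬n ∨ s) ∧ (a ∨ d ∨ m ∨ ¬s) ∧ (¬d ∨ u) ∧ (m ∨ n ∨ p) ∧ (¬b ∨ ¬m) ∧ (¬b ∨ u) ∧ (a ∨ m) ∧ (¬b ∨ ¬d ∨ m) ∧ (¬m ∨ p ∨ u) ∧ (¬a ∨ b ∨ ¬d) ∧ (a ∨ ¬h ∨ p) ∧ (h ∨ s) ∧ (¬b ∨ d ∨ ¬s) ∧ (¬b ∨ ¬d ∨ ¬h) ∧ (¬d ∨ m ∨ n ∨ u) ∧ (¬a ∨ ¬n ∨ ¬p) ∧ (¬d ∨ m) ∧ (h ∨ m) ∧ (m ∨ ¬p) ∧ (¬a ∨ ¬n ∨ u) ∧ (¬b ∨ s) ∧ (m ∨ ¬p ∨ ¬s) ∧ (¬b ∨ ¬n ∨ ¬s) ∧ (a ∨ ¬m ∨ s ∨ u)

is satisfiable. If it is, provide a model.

Set h = False.
  then (h ∨ s) forces s = True.
  then (h ∨ m) forces m = True.
  then (¬b ∨ ¬m) forces b = False.
Set p = True.
Set u = False.
  then (¬d ∨ u) forces d = False.
Set n = False.
Set a = True.
All clauses satisfied.

h = False, b = False, p = True, m = True, u = False, d = False, n = False, s = True, a = True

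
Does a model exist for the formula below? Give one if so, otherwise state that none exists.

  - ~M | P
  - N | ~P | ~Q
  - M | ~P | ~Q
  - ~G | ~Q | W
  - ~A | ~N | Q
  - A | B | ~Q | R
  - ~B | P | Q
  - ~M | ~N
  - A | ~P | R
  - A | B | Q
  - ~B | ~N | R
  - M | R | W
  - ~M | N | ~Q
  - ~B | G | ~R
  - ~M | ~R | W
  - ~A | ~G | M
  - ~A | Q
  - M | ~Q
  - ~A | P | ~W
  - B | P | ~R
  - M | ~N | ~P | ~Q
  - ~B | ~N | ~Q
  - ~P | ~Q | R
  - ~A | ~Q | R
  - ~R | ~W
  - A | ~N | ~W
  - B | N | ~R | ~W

M=F, W=F, B=T, A=F, N=F, Q=F, G=T, R=T, P=T

Set M = False.
  then (M | ~Q) forces Q = False.
  then (~A | Q) forces A = False.
  then (A | B | Q) forces B = True.
  then (~B | P | Q) forces P = True.
  then (A | ~P | R) forces R = True.
  then (~B | G | ~R) forces G = True.
  then (~R | ~W) forces W = False.
Set N = False.
All clauses satisfied.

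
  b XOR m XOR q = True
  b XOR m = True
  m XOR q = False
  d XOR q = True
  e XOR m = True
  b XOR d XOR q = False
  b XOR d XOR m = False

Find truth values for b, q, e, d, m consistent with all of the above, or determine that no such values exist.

b: True; q: False; e: True; d: True; m: False

b XOR m XOR q = T XOR F XOR F = True ✓
b XOR m = T XOR F = True ✓
m XOR q = F XOR F = False ✓
d XOR q = T XOR F = True ✓
e XOR m = T XOR F = True ✓
b XOR d XOR q = T XOR T XOR F = False ✓
b XOR d XOR m = T XOR T XOR F = False ✓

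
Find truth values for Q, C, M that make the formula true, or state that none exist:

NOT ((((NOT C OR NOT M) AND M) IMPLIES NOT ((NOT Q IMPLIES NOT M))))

Q = True, C = False, M = True

  NOT ((((NOT C OR NOT M) AND M) IMPLIES NOT ((NOT Q IMPLIES NOT M)))) = True
    ((NOT C OR NOT M) AND M) IMPLIES NOT ((NOT Q IMPLIES NOT M)) = False
      (NOT C OR NOT M) AND M = True
        NOT C OR NOT M = True
          NOT C = True
          NOT M = False
      NOT ((NOT Q IMPLIES NOT M)) = False
        NOT Q IMPLIES NOT M = True
          NOT Q = False
          NOT M = False
The formula evaluates to True.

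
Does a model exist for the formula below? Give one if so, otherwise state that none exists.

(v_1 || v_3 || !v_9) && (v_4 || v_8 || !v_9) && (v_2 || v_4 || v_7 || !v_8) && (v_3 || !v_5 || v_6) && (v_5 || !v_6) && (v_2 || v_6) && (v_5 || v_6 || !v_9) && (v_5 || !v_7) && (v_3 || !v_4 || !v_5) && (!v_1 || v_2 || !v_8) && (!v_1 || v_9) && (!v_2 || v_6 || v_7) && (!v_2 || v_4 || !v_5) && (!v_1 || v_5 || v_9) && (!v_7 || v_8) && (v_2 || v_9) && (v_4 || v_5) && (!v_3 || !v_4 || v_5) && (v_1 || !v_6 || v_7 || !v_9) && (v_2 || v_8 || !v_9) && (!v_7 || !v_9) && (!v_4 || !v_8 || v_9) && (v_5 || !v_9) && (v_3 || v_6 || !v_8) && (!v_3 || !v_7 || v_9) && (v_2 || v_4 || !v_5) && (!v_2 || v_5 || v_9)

v_1 = True, v_2 = True, v_3 = True, v_4 = True, v_5 = True, v_6 = True, v_7 = False, v_8 = False, v_9 = True

Set v_1 = True.
  then (!v_1 || v_9) forces v_9 = True.
  then (!v_7 || !v_9) forces v_7 = False.
  then (v_5 || !v_9) forces v_5 = True.
Try v_2 = False:
  (v_2 || v_6) forces v_6 = True.
  (!v_1 || v_2 || !v_8) forces v_8 = False.
  clause (v_2 || v_8 || !v_9) is falsified — backtrack.
So v_2 = True.
  then (!v_2 || v_6 || v_7) forces v_6 = True.
  then (!v_2 || v_4 || !v_5) forces v_4 = True.
  then (v_3 || !v_4 || !v_5) forces v_3 = True.
Set v_8 = False.
All clauses satisfied.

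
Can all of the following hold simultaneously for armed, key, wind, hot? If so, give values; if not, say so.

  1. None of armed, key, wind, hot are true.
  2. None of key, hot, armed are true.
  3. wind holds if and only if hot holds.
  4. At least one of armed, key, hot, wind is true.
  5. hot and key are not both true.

Case armed = True:
  Constraint (1) is violated (armed=T) — contradiction.
Case armed = False:
  (1) forces key = False.
  (1) forces wind = False.
  (1) forces hot = False.
  Constraint (4) is violated (armed=F, key=F, hot=F, wind=F) — contradiction.
Both cases fail — unsatisfiable.

No satisfying assignment exists.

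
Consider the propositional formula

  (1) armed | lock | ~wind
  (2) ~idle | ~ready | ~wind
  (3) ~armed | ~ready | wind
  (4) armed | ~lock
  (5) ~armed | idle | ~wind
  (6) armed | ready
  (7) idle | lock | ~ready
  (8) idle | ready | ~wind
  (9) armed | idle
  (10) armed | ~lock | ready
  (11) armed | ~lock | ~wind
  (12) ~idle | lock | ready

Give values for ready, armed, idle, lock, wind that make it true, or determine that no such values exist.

ready: False, armed: True, idle: False, lock: True, wind: False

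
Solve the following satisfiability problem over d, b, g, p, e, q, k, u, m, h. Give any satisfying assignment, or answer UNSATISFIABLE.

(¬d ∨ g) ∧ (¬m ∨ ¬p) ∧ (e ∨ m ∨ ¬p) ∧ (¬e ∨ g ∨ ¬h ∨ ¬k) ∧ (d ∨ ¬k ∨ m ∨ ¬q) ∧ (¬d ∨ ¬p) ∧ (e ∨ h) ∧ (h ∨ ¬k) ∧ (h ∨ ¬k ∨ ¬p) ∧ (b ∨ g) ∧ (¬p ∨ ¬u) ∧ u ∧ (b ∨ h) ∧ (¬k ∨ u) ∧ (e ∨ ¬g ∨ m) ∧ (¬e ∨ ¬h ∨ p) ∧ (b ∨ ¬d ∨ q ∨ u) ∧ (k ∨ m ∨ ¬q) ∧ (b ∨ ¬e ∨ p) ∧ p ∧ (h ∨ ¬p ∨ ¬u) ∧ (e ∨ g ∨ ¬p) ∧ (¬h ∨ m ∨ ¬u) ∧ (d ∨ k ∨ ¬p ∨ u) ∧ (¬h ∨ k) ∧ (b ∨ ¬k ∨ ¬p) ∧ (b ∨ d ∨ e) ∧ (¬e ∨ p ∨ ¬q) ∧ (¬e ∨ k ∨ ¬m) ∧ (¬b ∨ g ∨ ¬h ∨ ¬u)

UNSATISFIABLE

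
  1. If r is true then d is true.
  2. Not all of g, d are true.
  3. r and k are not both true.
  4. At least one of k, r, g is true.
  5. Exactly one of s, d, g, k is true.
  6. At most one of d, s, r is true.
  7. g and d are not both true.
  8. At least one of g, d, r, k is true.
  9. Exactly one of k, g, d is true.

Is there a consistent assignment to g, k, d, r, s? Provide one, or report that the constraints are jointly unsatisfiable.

g: True, k: False, d: False, r: False, s: False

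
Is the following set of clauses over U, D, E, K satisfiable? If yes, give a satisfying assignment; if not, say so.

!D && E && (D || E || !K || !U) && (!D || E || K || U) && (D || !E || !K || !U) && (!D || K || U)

U=T, D=F, E=T, K=F

Unit clause (!D) forces D = False.
Unit clause (E) forces E = True.
Set U = True.
  then (D || !E || !K || !U) forces K = False.
Check each clause:
  (!D): !D holds.
  (E): E holds.
  (D || E || !K || !U): E holds.
  (!D || E || K || U): !D holds.
  (D || !E || !K || !U): !K holds.
  (!D || K || U): !D holds.
All clauses satisfied.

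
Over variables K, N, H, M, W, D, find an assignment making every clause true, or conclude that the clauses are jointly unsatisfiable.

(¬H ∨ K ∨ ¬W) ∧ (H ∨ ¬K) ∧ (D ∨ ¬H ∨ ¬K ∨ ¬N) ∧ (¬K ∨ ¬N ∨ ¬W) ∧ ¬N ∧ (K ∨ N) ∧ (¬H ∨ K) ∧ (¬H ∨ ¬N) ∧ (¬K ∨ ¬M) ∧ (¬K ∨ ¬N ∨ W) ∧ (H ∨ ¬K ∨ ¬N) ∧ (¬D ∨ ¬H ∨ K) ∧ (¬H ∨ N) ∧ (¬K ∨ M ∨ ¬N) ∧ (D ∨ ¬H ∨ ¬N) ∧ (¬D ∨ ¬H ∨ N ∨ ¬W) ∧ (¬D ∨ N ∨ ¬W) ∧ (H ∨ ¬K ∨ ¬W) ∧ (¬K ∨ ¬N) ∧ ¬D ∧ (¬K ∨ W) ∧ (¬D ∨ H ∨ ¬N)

Case N = True:
  Clause (¬N) is falsified — contradiction.
Case N = False:
  (K ∨ N) forces K = True.
  (H ∨ ¬K) forces H = True.
  Clause (¬H ∨ N) is falsified — contradiction.
Both cases fail, so the formula is unsatisfiable.

No satisfying assignment exists.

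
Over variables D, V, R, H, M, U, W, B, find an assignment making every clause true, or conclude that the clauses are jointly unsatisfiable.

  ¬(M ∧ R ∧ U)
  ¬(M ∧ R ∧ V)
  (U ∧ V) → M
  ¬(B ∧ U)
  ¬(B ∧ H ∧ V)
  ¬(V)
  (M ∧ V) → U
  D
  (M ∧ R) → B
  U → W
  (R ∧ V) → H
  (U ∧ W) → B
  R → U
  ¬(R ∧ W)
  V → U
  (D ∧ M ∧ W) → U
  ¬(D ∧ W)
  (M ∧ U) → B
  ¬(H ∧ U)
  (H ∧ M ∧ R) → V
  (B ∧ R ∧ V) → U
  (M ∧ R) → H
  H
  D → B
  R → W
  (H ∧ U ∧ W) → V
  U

Case U = True:
  (¬U ∨ W) forces W = True.
  (¬D ∨ ¬W) forces D = False.
  Clause (D) is falsified — contradiction.
Case U = False:
  Clause (U) is falsified — contradiction.
Both cases fail, so the formula is unsatisfiable.

Unsatisfiable — no assignment works.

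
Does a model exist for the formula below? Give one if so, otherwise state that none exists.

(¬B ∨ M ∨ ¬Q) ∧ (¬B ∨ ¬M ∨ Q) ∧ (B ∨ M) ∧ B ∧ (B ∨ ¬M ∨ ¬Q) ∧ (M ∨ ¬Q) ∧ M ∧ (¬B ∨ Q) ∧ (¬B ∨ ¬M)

Case M = True:
  (B) forces B = True.
  Clause (¬B ∨ ¬M) is falsified — contradiction.
Case M = False:
  Clause (M) is falsified — contradiction.
Both cases fail, so the formula is unsatisfiable.

Unsatisfiable — no assignment works.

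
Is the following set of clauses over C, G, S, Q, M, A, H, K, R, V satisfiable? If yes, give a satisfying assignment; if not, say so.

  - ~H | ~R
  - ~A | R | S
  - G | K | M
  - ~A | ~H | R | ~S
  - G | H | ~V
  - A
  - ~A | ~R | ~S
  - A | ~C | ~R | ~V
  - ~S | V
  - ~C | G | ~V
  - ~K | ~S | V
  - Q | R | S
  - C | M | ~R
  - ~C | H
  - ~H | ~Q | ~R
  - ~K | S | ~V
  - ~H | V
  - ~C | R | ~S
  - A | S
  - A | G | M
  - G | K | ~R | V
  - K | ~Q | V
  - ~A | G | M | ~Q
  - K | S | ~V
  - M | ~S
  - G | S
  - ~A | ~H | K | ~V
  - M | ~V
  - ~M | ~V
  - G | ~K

Unit clause (A) forces A = True.
Try C = True:
  (~C | H) forces H = True.
  (~H | ~R) forces R = False.
  (~A | R | S) forces S = True.
  clause (~A | ~H | R | ~S) is falsified — backtrack.
So C = False.
Set G = True.
Try S = True:
  (~A | ~R | ~S) forces R = False.
  (~A | ~H | R | ~S) forces H = False.
  (~S | V) forces V = True.
  (M | ~S) forces M = True.
  clause (~M | ~V) is falsified — backtrack.
So S = False.
  then (~A | R | S) forces R = True.
  then (C | M | ~R) forces M = True.
  then (~M | ~V) forces V = False.
  then (~H | ~R) forces H = False.
Set Q = False.
Set K = True.
All clauses satisfied.

C: False, G: True, S: False, Q: False, M: True, A: True, H: False, K: True, R: True, V: False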